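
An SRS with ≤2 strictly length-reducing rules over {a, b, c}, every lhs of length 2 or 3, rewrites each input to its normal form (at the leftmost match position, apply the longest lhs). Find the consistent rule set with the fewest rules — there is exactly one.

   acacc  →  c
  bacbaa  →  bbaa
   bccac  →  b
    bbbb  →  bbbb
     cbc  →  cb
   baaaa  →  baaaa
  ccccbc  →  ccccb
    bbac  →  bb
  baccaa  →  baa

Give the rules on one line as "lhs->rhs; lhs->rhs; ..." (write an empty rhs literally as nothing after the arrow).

ac->; bc->b

  | acacc => acc => c
  | bacbaa => bbaa
  | bccac => bcac => bac => b
  | bbbb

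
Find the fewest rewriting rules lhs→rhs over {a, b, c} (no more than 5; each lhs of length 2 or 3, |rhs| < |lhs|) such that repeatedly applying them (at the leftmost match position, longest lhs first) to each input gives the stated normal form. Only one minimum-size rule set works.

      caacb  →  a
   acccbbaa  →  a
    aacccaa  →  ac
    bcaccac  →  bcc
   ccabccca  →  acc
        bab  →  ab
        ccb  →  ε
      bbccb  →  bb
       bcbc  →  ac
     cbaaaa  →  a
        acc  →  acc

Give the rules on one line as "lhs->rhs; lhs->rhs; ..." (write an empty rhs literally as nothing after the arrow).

aa->a; ba->a; ca->; cb->a

  | caacb => acb => aa => a
  | acccbbaa => accabaa => acbaa => aaaa => aaa => aa => a
  | aacccaa => acccaa => acca => ac
  | bcaccac => bccac => bcc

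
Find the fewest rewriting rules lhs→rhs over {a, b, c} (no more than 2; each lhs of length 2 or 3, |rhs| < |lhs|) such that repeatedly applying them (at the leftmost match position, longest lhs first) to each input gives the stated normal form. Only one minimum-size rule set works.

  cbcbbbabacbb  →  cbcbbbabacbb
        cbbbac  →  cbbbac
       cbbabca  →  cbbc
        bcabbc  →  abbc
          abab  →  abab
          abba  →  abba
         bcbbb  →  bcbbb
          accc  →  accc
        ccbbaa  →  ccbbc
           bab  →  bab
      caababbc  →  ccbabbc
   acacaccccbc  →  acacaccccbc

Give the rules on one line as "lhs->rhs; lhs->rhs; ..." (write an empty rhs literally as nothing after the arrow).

aa->c; bca->a

  | cbcbbbabacbb
  | cbbbac
  | cbbabca => cbbaa => cbbc
  | bcabbc => abbc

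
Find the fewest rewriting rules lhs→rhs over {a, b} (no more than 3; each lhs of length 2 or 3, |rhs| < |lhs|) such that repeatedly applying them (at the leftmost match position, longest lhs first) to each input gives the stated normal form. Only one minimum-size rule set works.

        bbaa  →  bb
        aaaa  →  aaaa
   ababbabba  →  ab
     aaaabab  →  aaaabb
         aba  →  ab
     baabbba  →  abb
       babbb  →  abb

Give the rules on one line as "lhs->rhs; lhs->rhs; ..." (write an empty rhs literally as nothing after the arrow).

  | bbaa => bba => bb
  | aaaa
  | ababbabba => abbbabba => abbaba => abaa => aba => ab
  | aaaabab => aaaabb

aba->ab; ba->b; bab->a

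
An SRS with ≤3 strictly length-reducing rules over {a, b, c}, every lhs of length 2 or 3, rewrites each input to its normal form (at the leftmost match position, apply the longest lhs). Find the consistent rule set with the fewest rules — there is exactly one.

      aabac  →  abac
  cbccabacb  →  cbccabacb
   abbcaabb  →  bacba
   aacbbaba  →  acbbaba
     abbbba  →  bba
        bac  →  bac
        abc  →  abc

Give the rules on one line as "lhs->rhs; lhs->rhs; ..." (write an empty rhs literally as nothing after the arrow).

  | aabac => abac
  | cbccabacb
  | abbcaabb => bacaabb => bacabb => bacba
  | aacbbaba => acbbaba

aa->a; abb->ba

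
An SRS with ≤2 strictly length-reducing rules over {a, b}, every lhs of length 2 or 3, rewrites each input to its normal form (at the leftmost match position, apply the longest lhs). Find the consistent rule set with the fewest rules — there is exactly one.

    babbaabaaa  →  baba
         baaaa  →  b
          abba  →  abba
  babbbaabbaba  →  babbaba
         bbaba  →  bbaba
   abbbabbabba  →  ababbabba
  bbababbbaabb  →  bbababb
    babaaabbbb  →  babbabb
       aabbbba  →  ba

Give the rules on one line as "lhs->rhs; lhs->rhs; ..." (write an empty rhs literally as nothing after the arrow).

  | babbaabaaa => babbbbaaa => babbaaa => babbba => baba
  | baaaa => bbaa => bbb => b
  | abba
  | babbbaabbaba => babaabbaba => babbbbaba => babbaba

aa->b; bbb->b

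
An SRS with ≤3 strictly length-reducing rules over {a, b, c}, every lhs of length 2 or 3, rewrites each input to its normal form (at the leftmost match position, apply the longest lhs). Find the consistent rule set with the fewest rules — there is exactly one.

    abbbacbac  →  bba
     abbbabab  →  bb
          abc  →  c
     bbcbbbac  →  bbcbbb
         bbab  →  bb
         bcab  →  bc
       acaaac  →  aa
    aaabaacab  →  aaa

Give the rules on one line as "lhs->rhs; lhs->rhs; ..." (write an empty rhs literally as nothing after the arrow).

ab->; ac->; acb->a

  | abbbacbac => bbacbac => bbaac => bba
  | abbbabab => bbabab => bbab => bb
  | abc => c
  | bbcbbbac => bbcbbb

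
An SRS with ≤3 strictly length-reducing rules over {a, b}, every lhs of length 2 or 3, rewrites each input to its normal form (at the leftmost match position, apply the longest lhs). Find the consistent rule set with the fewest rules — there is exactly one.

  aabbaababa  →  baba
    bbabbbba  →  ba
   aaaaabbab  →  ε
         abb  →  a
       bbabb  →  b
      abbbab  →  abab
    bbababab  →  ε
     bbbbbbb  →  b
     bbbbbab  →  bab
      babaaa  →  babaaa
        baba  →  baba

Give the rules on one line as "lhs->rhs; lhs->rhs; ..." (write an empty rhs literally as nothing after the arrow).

  | aabbaababa => baababa => baba
  | bbabbbba => bbbbba => bbba => ba
  | aaaaabbab => aaabab => aab => ε
  | abb => a

aab->; bb->; bba->b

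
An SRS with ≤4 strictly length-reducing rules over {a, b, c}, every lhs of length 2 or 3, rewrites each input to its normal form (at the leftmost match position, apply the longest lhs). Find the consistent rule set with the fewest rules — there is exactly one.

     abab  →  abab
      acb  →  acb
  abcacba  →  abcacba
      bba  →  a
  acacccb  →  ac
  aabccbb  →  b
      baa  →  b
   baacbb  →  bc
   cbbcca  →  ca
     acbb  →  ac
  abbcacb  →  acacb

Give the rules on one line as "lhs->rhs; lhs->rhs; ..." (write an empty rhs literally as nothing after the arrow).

  | abab
  | acb
  | abcacba
  | bba => a

aa->; acc->bc; bb->; cc->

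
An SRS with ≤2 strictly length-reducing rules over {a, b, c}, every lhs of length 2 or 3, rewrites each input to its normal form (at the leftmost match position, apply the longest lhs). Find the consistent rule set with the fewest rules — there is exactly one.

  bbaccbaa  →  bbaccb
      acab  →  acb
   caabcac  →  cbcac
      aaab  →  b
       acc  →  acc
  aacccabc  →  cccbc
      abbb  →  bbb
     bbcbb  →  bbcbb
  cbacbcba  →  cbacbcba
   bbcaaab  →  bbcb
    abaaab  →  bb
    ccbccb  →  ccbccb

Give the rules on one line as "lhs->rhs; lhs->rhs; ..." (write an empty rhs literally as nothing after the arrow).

  | bbaccbaa => bbaccb
  | acab => acb
  | caabcac => cbcac
  | aaab => ab => b

aa->; ab->b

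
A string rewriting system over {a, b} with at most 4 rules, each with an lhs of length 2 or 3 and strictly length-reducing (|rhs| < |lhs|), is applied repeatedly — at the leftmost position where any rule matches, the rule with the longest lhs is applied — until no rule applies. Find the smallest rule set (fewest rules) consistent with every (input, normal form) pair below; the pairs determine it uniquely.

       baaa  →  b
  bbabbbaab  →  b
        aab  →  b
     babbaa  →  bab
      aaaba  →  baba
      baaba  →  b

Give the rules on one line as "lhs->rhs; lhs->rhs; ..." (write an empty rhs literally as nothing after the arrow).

  | baaa => bba => bb => b
  | bbabbbaab => bbbbbaab => bbbbaab => bbbaab => bbaab => bbab => bbb => bb => b
  | aab => bb => b
  | babbaa => babba => babb => bab

aa->b; bb->b; bba->bb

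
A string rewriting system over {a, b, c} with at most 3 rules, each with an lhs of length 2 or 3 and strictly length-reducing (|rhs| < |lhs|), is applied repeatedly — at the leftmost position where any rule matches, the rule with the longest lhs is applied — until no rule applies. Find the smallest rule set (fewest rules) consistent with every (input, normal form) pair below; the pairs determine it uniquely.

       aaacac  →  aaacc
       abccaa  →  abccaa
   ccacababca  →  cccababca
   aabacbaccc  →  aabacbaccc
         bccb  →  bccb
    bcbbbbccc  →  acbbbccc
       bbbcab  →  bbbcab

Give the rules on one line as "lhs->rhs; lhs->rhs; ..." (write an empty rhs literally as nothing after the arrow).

  | aaacac => aaacc
  | abccaa
  | ccacababca => cccababca
  | aabacbaccc

bcb->ac; cac->cc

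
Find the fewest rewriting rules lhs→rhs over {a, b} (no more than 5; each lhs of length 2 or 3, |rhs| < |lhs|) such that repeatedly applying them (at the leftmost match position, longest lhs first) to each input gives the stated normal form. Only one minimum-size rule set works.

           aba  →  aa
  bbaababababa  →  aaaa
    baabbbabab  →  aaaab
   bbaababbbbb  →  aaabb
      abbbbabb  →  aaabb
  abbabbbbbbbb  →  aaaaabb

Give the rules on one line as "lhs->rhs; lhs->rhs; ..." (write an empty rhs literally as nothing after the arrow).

  | aba => aa
  | bbaababababa => aababababa => aaababa => aaaa
  | baabbbabab => aabbbabab => aaababab => aaaab
  | bbaababbbbb => aababbbbb => aabbbb => aaabb

ba->a; bab->; bba->a; bbb->ab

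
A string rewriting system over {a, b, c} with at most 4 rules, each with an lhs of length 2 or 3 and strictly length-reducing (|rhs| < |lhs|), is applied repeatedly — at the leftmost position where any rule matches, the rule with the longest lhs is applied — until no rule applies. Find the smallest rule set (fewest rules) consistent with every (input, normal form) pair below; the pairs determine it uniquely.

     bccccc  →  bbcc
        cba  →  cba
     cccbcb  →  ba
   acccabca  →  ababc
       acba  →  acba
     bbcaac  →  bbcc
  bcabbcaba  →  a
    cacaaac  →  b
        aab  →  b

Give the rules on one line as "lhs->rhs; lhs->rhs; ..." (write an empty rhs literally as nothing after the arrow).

aa->; bcb->a; ca->c; ccc->b

  | bccccc => bbcc
  | cba
  | cccbcb => bbcb => ba
  | acccabca => ababca => ababc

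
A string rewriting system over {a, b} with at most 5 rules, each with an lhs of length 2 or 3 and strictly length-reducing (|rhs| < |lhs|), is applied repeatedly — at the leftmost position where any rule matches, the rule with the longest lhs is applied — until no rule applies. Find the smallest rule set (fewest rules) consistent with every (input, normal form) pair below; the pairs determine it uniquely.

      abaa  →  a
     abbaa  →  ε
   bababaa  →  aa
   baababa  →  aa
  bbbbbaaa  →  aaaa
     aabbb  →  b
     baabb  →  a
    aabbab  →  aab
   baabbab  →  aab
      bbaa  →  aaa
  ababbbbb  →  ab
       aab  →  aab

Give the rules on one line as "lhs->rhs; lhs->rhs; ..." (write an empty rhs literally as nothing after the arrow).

abb->b; ba->a; baa->; bb->a

  | abaa => a
  | abbaa => baa => ε
  | bababaa => ababaa => aabaa => aa
  | baababa => baba => aba => aa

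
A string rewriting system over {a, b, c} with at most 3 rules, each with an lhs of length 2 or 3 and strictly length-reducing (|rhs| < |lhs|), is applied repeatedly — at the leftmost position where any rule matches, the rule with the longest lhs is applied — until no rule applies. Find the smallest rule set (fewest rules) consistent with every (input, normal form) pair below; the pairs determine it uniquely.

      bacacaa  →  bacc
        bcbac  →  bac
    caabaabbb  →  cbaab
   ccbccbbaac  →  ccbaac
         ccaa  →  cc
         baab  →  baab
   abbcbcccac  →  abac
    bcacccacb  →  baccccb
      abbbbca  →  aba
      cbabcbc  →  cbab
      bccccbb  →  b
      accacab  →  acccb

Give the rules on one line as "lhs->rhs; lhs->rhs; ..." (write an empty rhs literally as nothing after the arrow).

  | bacacaa => baccaa => bacca => bacc
  | bcbac => bbac => bac
  | caabaabbb => cabaabbb => cbaabbb => cbaabb => cbaab
  | ccbccbbaac => ccbcbbaac => ccbbbaac => ccbbaac => ccbaac

bb->b; bc->b; ca->c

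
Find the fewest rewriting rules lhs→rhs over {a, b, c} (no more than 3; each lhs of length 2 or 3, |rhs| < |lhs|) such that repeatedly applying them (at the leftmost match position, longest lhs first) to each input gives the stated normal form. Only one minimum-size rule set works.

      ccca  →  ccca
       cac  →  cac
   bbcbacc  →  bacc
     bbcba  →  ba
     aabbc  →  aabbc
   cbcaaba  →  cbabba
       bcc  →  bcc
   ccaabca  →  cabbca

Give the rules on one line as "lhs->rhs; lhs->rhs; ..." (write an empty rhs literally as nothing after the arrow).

bcb->; caa->ab

  | ccca
  | cac
  | bbcbacc => bacc
  | bbcba => ba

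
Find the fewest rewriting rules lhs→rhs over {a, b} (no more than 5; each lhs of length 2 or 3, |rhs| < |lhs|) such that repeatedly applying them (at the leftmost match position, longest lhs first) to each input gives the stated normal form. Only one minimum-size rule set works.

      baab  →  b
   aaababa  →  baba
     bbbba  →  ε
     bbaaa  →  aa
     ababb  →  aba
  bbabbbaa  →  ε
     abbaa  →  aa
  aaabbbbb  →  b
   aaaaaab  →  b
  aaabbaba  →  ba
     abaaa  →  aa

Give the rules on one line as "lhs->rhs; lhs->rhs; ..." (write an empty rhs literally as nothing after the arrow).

aaa->; baa->; bb->; bba->

  | baab => b
  | aaababa => baba
  | bbbba => bba => ε
  | bbaaa => aa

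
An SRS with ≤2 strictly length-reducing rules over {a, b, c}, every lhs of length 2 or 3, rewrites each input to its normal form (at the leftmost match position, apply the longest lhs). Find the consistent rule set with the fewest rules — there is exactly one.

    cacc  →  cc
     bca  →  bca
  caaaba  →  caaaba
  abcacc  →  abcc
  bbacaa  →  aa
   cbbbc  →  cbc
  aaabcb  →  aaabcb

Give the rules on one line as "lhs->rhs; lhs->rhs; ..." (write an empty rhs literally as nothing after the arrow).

  | cacc => cc
  | bca
  | caaaba
  | abcacc => abcc

ac->; bb->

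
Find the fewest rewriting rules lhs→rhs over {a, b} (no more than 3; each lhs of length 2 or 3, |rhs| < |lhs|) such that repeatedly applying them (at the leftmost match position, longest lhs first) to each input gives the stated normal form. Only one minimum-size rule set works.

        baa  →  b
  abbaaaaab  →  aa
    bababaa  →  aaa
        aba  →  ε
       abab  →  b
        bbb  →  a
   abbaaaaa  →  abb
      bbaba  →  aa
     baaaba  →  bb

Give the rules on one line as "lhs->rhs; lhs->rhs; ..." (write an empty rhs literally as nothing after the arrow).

  | baa => ba => b
  | abbaaaaab => abbaaaab => abbaaab => abbaab => abbab => abbb => aa
  | bababaa => bbabaa => bbbaa => aaa
  | aba => ε

aba->; ba->b; bbb->a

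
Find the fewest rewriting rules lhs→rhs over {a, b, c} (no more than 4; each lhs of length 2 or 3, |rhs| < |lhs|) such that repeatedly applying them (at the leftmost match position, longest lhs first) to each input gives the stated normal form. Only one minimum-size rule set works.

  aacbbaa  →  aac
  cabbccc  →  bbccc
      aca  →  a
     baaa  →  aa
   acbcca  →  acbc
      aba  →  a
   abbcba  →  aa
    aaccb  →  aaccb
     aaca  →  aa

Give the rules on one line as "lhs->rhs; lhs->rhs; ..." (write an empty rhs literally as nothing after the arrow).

ba->; bcb->a; ca->

  | aacbbaa => aacba => aac
  | cabbccc => bbccc
  | aca => a
  | baaa => aa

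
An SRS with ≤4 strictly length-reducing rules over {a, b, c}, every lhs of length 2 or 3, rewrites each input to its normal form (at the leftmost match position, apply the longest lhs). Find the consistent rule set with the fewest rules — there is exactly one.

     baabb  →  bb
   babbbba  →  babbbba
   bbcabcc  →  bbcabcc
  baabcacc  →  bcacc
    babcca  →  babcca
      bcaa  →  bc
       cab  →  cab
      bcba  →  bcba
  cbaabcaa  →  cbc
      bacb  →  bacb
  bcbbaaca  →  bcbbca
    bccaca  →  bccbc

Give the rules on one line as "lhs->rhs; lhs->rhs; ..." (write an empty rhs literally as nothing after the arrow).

  | baabb => bb
  | babbbba
  | bbcabcc
  | baabcacc => bcacc

aa->; aab->; aca->bc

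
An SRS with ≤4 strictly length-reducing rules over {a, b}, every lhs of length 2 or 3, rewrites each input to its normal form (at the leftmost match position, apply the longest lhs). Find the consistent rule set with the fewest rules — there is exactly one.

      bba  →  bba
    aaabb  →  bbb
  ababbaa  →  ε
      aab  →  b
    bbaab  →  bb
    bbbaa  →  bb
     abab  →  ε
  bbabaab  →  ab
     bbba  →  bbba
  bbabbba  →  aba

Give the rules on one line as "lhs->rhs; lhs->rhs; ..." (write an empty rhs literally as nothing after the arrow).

aa->; aaa->b; baa->; bab->a

  | bba
  | aaabb => bbb
  | ababbaa => aabaa => baa => ε
  | aab => b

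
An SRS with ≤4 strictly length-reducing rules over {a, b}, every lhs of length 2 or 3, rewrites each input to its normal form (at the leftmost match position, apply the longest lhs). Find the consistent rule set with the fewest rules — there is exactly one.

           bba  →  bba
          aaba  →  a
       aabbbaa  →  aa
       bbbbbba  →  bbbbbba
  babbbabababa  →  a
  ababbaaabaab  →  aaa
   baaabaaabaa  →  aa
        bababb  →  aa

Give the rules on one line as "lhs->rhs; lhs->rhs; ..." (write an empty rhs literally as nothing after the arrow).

  | bba
  | aaba => a
  | aabbbaa => aabbaa => aabaa => aa
  | bbbbbba

ab->a; aba->; baa->; bab->a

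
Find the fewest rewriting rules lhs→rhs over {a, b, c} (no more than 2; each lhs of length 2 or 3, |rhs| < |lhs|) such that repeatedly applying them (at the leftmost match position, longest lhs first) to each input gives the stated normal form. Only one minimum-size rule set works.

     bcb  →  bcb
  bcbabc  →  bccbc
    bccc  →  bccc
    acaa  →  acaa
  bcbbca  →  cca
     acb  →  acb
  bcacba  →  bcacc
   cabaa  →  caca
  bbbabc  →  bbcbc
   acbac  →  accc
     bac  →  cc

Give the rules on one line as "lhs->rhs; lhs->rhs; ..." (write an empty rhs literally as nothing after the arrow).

ba->c; cbb->a

  | bcb
  | bcbabc => bccbc
  | bccc
  | acaa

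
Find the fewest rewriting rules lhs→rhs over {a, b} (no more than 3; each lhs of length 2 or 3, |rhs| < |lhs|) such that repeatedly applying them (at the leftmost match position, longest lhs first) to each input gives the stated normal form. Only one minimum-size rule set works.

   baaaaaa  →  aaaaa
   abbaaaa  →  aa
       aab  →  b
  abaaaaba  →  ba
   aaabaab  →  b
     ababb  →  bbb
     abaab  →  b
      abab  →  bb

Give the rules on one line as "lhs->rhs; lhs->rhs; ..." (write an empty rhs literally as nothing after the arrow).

  | baaaaaa => aaaaa
  | abbaaaa => bbaaaa => baaa => aa
  | aab => ab => b
  | abaaaaba => baaaaba => aaaba => aaba => aba => ba

ab->b; baa->a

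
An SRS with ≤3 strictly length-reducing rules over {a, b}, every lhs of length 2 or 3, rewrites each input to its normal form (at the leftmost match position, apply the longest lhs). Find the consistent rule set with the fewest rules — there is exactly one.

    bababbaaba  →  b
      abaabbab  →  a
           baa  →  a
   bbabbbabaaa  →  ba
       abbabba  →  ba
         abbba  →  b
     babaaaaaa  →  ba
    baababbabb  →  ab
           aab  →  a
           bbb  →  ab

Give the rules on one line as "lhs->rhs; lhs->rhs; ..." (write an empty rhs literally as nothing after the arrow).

aa->b; bab->ab; bb->a

  | bababbaaba => ababbaaba => aabbaaba => bbbaaba => abaaba => abbba => aaba => bba => aa => b
  | abaabbab => abbbbab => aabbab => bbbab => abab => aab => bb => a
  | baa => bb => a
  | bbabbbabaaa => aabbbabaaa => bbbbabaaa => abbabaaa => aaabaaa => babaaa => abaaa => abba => aaa => ba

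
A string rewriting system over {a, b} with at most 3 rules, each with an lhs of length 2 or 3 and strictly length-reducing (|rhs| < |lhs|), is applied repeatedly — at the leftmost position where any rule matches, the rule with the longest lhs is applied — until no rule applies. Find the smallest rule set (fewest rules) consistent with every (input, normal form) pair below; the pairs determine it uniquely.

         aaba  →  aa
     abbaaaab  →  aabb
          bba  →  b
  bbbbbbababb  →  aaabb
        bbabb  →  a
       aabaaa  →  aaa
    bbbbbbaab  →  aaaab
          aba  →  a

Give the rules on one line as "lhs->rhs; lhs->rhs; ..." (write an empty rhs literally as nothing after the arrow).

ba->; baa->ab; bbb->a

  | aaba => aa
  | abbaaaab => ababaab => abaab => aabb
  | bba => b
  | bbbbbbababb => abbbababb => aaababb => aaabb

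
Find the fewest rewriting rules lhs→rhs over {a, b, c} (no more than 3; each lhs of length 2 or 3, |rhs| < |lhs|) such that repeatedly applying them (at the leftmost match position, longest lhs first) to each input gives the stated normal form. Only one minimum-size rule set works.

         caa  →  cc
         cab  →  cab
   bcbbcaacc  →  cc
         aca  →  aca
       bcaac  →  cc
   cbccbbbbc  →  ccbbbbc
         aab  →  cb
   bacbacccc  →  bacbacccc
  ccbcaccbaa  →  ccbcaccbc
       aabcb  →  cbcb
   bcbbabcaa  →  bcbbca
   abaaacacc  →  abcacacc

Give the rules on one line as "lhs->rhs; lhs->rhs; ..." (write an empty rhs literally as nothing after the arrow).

  | caa => cc
  | cab
  | bcbbcaacc => bcbbcccc => bcbaacc => bcbccc => bcaac => bccc => aac => cc
  | aca

aa->c; bcc->aa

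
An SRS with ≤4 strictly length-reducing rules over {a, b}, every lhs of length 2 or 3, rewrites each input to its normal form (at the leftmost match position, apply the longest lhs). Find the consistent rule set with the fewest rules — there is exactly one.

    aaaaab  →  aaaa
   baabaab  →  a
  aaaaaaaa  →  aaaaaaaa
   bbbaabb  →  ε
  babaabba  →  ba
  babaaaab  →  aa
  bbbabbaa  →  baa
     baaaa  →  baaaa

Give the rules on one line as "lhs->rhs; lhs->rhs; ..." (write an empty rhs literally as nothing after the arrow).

  | aaaaab => aaaa
  | baabaab => babbab => bbab => aab => a
  | aaaaaaaa
  | bbbaabb => abaabb => bbabb => aabb => ab => ε

ab->; aba->bb; bb->a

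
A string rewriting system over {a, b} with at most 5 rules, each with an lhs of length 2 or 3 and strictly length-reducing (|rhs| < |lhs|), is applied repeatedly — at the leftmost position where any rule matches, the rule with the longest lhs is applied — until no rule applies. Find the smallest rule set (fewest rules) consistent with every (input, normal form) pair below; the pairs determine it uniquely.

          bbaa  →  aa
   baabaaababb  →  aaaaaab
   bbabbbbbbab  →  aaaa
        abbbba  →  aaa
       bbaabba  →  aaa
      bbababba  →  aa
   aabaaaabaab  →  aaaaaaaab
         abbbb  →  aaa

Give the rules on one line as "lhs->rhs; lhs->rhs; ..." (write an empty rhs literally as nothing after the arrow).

  | bbaa => baa => aa
  | baabaaababb => aabaaababb => aaaaababb => aaaaabbb => aaaaaab
  | bbabbbbbbab => babbbbbbab => bbbbbbbab => abbbbbab => aabbbab => aaabab => aaabb => aaaa
  | abbbba => aabba => aaba => aaa

ba->a; bab->bb; bb->a; bba->ba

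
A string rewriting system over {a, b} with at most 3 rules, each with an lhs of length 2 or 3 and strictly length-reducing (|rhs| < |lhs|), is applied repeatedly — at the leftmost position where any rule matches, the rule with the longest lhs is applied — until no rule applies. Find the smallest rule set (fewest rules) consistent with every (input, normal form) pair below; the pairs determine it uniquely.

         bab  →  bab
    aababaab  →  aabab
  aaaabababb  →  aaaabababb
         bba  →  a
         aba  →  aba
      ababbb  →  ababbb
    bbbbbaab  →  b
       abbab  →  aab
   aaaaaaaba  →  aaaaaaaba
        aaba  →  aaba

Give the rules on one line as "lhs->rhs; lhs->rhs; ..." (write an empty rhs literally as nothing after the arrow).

  | bab
  | aababaab => aabab
  | aaaabababb
  | bba => a

baa->; bba->a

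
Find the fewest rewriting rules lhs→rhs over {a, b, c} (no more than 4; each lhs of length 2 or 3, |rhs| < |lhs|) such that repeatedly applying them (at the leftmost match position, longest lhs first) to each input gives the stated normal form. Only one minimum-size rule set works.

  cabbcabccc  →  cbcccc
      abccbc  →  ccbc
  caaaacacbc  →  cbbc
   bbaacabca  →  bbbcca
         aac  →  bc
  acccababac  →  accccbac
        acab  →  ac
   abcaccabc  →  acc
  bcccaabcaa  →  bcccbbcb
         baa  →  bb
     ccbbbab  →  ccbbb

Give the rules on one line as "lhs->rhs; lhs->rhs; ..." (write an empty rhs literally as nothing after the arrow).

  | cabbcabccc => cbcabccc => cbcccc
  | abccbc => ccbc
  | caaaacacbc => cbaacacbc => cbbcacbc => cbbabc => cbbc
  | bbaacabca => bbbcabca => bbbcca

aa->b; ab->; aba->c; cac->a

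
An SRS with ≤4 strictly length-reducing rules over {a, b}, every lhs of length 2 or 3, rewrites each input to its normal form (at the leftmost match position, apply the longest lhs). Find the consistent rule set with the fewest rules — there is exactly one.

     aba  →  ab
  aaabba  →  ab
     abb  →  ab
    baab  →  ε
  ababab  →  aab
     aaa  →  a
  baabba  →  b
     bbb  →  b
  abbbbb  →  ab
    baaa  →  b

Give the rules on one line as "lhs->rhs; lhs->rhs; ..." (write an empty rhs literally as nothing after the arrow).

aaa->a; ba->b; bab->; bb->b

  | aba => ab
  | aaabba => abba => aba => ab
  | abb => ab
  | baab => bab => ε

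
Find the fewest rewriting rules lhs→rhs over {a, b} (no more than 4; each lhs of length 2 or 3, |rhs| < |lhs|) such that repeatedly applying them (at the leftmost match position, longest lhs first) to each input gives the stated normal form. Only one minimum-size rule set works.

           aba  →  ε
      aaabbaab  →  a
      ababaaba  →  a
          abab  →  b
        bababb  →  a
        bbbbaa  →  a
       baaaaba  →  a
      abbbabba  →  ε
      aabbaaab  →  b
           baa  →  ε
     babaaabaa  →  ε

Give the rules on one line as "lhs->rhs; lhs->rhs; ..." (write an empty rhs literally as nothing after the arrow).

  | aba => aa => ε
  | aaabbaab => abbaab => abaab => aaab => ab => a
  | ababaaba => aabaaba => baaba => aaba => ba => a
  | abab => aab => b

aa->; ab->a; ba->a; bb->a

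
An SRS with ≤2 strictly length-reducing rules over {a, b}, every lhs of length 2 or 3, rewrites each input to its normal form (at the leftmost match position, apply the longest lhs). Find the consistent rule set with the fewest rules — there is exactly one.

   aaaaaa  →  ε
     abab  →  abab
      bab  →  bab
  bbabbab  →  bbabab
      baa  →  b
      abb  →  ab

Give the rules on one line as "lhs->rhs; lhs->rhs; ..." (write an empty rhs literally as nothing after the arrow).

  | aaaaaa => aaaa => aa => ε
  | abab
  | bab
  | bbabbab => bbabab

aa->; abb->ab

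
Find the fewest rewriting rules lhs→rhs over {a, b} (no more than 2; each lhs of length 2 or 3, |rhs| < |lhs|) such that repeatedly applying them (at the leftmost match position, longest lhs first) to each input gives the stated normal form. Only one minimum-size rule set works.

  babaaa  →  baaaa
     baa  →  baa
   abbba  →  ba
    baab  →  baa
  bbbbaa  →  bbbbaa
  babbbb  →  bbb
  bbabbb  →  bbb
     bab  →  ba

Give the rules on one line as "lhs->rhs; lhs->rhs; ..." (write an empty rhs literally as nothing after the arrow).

ab->a; abb->

  | babaaa => baaaa
  | baa
  | abbba => ba
  | baab => baa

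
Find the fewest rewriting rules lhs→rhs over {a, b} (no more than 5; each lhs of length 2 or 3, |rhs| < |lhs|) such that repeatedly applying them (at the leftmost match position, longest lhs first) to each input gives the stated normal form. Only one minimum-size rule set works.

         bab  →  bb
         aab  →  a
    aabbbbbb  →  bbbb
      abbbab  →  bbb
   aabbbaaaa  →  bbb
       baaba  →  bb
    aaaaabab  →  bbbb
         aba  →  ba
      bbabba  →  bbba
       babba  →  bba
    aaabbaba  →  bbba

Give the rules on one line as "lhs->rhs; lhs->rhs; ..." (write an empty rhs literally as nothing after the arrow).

  | bab => bb
  | aab => a
  | aabbbbbb => abbbbb => bbbb
  | abbbab => bbab => bbb

aa->b; aab->a; ab->b; abb->b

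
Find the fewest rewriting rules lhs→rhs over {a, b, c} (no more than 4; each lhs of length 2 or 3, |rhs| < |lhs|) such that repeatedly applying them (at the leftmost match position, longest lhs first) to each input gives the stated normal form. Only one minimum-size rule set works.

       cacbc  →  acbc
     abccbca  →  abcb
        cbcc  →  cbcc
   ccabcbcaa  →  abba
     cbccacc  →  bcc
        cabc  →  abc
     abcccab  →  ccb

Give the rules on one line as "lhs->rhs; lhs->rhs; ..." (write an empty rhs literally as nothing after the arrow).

aba->cc; ca->a; cba->b

  | cacbc => acbc
  | abccbca => abccba => abcb
  | cbcc
  | ccabcbcaa => cabcbcaa => abcbcaa => abcbaa => abba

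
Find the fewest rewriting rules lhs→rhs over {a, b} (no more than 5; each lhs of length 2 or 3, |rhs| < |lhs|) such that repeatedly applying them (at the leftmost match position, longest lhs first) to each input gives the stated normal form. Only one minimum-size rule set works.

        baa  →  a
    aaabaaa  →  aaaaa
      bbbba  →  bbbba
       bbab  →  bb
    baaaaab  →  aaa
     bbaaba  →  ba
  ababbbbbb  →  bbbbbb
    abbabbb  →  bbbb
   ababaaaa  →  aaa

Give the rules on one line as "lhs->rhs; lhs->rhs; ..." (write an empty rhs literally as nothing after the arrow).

  | baa => a
  | aaabaaa => aaaaa
  | bbbba
  | bbab => bb

aab->a; ab->b; baa->a; bab->b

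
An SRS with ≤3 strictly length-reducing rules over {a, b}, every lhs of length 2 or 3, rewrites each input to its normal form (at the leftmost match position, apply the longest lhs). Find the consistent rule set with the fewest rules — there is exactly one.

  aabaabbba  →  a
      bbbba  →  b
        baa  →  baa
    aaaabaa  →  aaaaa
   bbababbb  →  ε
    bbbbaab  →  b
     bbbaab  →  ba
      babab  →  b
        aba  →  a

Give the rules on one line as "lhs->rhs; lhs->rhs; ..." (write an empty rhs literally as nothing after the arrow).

ab->; bb->; bba->b

  | aabaabbba => aaabbba => aabba => aba => a
  | bbbba => bba => b
  | baa
  | aaaabaa => aaaaa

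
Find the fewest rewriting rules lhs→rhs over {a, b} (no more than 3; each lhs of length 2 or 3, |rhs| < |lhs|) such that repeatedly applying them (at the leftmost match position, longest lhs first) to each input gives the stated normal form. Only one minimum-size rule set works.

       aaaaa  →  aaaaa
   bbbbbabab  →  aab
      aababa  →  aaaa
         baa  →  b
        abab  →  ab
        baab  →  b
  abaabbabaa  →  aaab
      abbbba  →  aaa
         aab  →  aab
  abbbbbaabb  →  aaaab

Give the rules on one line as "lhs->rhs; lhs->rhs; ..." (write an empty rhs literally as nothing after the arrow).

ba->b; bb->b; bba->aa

  | aaaaa
  | bbbbbabab => bbbbabab => bbbabab => bbabab => aabab => aabb => aab
  | aababa => aabba => aaaa
  | baa => ba => b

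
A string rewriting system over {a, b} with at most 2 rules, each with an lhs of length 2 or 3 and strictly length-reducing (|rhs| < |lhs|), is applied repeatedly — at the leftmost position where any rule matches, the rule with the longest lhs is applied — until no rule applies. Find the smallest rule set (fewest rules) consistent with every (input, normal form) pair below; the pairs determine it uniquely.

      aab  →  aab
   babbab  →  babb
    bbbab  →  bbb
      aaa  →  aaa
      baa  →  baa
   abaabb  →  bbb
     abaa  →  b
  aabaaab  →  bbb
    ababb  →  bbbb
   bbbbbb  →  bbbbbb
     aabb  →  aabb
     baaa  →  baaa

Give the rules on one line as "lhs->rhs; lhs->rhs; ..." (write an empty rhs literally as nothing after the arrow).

  | aab
  | babbab => babb
  | bbbab => bbb
  | aaa

aba->bb; bba->b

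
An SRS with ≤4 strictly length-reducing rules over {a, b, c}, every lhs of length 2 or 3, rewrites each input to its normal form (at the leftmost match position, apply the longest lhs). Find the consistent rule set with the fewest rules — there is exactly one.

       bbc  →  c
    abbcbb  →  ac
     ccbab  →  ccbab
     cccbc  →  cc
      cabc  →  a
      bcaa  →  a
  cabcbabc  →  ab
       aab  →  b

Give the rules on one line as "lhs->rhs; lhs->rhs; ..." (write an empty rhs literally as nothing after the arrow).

  | bbc => c
  | abbcbb => acbb => ac
  | ccbab
  | cccbc => ccca => cc

aa->; bb->; bc->a; ca->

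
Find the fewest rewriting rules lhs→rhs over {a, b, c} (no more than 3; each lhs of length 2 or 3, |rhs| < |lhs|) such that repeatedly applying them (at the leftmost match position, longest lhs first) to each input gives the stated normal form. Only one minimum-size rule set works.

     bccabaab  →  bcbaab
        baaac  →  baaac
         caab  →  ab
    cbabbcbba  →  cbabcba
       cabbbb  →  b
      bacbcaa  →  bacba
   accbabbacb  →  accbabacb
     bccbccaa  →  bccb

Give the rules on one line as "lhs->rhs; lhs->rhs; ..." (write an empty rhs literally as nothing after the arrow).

  | bccabaab => bcbaab
  | baaac
  | caab => ab
  | cbabbcbba => cbabcbba => cbabcba

bb->b; ca->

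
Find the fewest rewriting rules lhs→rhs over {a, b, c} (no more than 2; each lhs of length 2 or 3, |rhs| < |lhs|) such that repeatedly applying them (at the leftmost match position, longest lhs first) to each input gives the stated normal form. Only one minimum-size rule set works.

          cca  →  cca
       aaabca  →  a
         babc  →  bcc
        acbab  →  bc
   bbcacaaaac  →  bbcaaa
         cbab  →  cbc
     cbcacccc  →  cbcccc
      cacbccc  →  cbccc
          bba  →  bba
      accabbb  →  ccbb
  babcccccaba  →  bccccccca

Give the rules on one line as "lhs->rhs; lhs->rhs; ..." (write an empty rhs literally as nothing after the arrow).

ab->c; ac->

  | cca
  | aaabca => aacca => aca => a
  | babc => bcc
  | acbab => bab => bc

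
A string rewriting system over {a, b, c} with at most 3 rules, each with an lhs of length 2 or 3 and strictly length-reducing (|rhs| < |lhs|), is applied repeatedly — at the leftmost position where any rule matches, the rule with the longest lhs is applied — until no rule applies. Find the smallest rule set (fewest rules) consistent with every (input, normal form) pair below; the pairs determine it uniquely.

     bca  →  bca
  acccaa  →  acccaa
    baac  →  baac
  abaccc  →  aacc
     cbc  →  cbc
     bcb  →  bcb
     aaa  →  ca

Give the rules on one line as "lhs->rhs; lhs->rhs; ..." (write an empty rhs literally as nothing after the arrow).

  | bca
  | acccaa
  | baac
  | abaccc => aacc

aaa->ca; bac->a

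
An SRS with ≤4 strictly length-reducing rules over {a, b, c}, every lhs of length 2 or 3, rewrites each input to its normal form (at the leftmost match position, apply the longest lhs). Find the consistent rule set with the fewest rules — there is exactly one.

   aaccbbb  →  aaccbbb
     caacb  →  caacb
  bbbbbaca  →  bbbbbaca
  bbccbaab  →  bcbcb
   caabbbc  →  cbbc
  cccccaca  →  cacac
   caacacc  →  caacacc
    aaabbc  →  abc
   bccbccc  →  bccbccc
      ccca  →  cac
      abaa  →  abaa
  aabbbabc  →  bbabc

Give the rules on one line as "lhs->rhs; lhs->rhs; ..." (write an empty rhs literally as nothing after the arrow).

  | aaccbbb
  | caacb
  | bbbbbaca
  | bbccbaab => bbcccab => bbcacb => bcbcb

aab->; bca->cb; cba->cc; cca->ac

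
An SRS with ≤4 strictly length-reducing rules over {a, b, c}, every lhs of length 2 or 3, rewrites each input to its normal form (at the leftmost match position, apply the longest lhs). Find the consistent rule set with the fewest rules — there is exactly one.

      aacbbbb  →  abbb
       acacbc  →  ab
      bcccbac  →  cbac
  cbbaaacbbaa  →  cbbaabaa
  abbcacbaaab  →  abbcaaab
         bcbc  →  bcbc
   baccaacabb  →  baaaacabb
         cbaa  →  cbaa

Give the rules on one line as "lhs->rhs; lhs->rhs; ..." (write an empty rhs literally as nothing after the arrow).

  | aacbbbb => abbb
  | acacbc => acc => ab
  | bcccbac => cbac
  | cbbaaacbbaa => cbbaabaa

acb->; bcc->; cc->b; cca->aa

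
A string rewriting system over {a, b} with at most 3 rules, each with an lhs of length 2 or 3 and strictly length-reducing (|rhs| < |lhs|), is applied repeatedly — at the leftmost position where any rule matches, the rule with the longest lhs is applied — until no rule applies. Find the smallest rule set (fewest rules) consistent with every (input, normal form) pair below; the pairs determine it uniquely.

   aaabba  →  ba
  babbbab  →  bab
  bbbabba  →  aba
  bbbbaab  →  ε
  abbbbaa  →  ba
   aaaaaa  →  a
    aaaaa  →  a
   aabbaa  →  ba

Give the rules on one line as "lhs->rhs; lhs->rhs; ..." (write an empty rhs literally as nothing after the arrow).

  | aaabba => aabba => ba
  | babbbab => baabab => bab
  | bbbabba => ababba => abaaa => abaa => aba
  | bbbbaab => abbaab => aaaab => aaab => aab => ε

aa->a; aab->; bb->a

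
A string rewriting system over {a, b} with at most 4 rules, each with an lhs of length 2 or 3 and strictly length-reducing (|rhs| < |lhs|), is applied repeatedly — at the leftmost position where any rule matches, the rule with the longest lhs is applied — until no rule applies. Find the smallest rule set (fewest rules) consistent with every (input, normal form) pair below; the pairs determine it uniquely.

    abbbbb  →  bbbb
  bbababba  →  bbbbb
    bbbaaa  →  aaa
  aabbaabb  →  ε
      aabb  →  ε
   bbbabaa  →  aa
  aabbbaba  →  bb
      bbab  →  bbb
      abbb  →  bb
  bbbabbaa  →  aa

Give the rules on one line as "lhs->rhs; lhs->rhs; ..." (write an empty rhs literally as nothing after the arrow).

  | abbbbb => bbbb
  | bbababba => bbbabba => bbbbba => bbbbb
  | bbbaaa => bbaaa => baaa => aaa
  | aabbaabb => abaabb => aabb => ab => ε

ab->; ba->b; baa->aa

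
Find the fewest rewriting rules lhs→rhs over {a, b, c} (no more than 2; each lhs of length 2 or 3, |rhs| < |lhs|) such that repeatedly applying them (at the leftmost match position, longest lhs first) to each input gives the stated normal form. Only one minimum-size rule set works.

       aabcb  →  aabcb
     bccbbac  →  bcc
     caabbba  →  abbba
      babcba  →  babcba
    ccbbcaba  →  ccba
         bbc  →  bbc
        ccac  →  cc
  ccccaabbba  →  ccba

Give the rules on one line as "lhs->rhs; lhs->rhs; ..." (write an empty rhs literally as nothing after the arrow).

  | aabcb
  | bccbbac => bccac => bcc
  | caabbba => abbba
  | babcba

ca->; cbb->c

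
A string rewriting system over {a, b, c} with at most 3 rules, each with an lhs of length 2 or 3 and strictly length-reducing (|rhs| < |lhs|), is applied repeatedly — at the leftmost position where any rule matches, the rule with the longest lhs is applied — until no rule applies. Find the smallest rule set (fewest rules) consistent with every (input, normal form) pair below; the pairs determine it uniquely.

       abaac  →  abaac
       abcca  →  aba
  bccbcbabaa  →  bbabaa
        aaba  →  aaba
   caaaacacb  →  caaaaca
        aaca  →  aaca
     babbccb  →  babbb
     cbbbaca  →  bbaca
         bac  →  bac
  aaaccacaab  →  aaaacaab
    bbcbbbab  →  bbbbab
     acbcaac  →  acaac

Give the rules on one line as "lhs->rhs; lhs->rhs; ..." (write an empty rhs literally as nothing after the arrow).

cb->; cc->

  | abaac
  | abcca => aba
  | bccbcbabaa => bbcbabaa => bbabaa
  | aaba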